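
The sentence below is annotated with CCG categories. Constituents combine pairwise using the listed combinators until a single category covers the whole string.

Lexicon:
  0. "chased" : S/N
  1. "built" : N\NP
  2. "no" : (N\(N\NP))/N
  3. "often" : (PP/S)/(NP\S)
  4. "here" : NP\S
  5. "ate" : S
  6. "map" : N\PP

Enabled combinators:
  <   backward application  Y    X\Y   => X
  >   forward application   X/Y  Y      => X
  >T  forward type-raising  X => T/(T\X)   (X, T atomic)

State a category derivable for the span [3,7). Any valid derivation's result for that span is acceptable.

N

[0,7] S   >
  [0,1] "chased" : S/N
  [1,7] N   <
    [1,2] "built" : N\NP
    [2,7] N\(N\NP)   >
      [2,3] "no" : (N\(N\NP))/N
      [3,7] N   <
        [3,6] PP   >
          [3,5] PP/S   >
            [3,4] "often" : (PP/S)/(NP\S)
            [4,5] "here" : NP\S
          [5,6] "ate" : S
        [6,7] "map" : N\PP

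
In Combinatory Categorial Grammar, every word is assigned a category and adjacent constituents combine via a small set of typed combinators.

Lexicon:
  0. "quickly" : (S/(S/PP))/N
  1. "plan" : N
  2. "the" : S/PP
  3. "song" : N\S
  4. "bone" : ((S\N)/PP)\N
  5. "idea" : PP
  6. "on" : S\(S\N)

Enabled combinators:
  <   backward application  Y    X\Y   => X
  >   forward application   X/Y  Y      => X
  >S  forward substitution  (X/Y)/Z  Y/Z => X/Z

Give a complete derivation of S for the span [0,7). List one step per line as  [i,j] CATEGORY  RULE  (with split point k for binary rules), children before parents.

[0,7] S   <
  [0,6] S\N   >
    [0,5] (S\N)/PP   <
      [0,4] N   <
        [0,3] S   >
          [0,2] S/(S/PP)   >
            [0,1] "quickly" : (S/(S/PP))/N
            [1,2] "plan" : N
          [2,3] "the" : S/PP
        [3,4] "song" : N\S
      [4,5] "bone" : ((S\N)/PP)\N
    [5,6] "idea" : PP
  [6,7] "on" : S\(S\N)

[0,1] (S/(S/PP))/N  lex  "quickly"
[1,2] N  lex  "plan"
[0,2] S/(S/PP)  >  k=1
[2,3] S/PP  lex  "the"
[0,3] S  >  k=2
[3,4] N\S  lex  "song"
[0,4] N  <  k=3
[4,5] ((S\N)/PP)\N  lex  "bone"
[0,5] (S\N)/PP  <  k=4
[5,6] PP  lex  "idea"
[0,6] S\N  >  k=5
[6,7] S\(S\N)  lex  "on"
[0,7] S  <  k=6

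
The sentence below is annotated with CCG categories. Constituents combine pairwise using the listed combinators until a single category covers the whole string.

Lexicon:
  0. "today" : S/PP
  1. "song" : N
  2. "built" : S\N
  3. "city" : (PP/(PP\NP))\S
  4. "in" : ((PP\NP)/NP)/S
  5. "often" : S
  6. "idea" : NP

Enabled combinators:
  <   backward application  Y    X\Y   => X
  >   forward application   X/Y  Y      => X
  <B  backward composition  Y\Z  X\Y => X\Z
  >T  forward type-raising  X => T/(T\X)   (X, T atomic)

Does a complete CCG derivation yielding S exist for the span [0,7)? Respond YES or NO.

YES

[0,7] S   >
  [0,1] "today" : S/PP
  [1,7] PP   >
    [1,4] PP/(PP\NP)   <
      [1,3] S   <
        [1,2] "song" : N
        [2,3] "built" : S\N
      [3,4] "city" : (PP/(PP\NP))\S
    [4,7] PP\NP   >
      [4,6] (PP\NP)/NP   >
        [4,5] "in" : ((PP\NP)/NP)/S
        [5,6] "often" : S
      [6,7] "idea" : NP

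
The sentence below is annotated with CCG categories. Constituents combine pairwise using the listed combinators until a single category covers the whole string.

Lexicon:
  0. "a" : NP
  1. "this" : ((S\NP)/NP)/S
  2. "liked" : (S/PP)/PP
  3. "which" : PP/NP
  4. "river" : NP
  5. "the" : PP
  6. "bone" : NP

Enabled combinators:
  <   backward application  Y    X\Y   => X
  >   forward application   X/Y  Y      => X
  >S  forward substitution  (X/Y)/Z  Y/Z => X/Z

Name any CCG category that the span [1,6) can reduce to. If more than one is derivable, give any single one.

[0,7] S   <
  [0,1] "a" : NP
  [1,7] S\NP   >
    [1,6] (S\NP)/NP   >
      [1,2] "this" : ((S\NP)/NP)/S
      [2,6] S   >
        [2,5] S/PP   >
          [2,3] "liked" : (S/PP)/PP
          [3,5] PP   >
            [3,4] "which" : PP/NP
            [4,5] "river" : NP
        [5,6] "the" : PP
    [6,7] "bone" : NP

(S\NP)/NP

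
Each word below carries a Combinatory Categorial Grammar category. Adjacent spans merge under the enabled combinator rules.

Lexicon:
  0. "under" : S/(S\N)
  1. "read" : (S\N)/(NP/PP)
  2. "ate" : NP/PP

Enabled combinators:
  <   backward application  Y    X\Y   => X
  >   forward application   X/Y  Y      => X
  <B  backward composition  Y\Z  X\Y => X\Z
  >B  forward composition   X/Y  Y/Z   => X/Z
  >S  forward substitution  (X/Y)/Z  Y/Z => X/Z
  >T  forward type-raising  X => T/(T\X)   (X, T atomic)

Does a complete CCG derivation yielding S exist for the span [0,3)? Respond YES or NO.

[0,3] S   >
  [0,1] "under" : S/(S\N)
  [1,3] S\N   >
    [1,2] "read" : (S\N)/(NP/PP)
    [2,3] "ate" : NP/PP

YES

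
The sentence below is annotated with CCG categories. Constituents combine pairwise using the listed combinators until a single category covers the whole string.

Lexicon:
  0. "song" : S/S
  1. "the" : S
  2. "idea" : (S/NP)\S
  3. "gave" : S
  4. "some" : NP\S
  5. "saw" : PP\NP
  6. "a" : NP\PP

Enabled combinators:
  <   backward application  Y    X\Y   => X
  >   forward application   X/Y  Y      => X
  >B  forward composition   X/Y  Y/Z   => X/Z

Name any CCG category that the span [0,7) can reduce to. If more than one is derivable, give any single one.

S

[0,7] S   >
  [0,3] S/NP   >B
    [0,1] "song" : S/S
    [1,3] S/NP   <
      [1,2] "the" : S
      [2,3] "idea" : (S/NP)\S
  [3,7] NP   <
    [3,6] PP   <
      [3,5] NP   <
        [3,4] "gave" : S
        [4,5] "some" : NP\S
      [5,6] "saw" : PP\NP
    [6,7] "a" : NP\PP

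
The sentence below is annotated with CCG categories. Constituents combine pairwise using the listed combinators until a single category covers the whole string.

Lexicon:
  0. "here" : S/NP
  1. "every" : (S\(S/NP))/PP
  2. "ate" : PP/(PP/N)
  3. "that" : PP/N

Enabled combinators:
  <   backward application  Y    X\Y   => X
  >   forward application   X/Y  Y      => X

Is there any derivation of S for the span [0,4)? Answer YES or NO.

YES

[0,4] S   <
  [0,1] "here" : S/NP
  [1,4] S\(S/NP)   >
    [1,2] "every" : (S\(S/NP))/PP
    [2,4] PP   >
      [2,3] "ate" : PP/(PP/N)
      [3,4] "that" : PP/N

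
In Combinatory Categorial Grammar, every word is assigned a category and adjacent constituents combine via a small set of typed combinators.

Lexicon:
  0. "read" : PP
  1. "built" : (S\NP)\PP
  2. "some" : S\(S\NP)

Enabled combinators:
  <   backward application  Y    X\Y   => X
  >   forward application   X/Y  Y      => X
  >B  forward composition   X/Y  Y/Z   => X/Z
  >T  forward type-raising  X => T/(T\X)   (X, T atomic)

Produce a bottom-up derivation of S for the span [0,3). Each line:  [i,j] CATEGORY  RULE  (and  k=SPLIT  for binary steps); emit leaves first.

[0,3] S   <
  [0,2] S\NP   <
    [0,1] "read" : PP
    [1,2] "built" : (S\NP)\PP
  [2,3] "some" : S\(S\NP)

[0,1] PP  lex  "read"
[1,2] (S\NP)\PP  lex  "built"
[0,2] S\NP  <  k=1
[2,3] S\(S\NP)  lex  "some"
[0,3] S  <  k=2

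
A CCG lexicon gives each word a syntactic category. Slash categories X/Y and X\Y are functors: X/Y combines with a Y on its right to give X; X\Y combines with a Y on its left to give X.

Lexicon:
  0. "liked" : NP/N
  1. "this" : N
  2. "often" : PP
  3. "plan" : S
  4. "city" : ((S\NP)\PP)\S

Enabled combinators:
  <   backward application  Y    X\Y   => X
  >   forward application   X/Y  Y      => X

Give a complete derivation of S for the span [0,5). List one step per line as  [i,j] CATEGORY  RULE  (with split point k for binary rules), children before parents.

[0,1] NP/N  lex  "liked"
[1,2] N  lex  "this"
[0,2] NP  >  k=1
[2,3] PP  lex  "often"
[3,4] S  lex  "plan"
[4,5] ((S\NP)\PP)\S  lex  "city"
[3,5] (S\NP)\PP  <  k=4
[2,5] S\NP  <  k=3
[0,5] S  <  k=2

[0,5] S   <
  [0,2] NP   >
    [0,1] "liked" : NP/N
    [1,2] "this" : N
  [2,5] S\NP   <
    [2,3] "often" : PP
    [3,5] (S\NP)\PP   <
      [3,4] "plan" : S
      [4,5] "city" : ((S\NP)\PP)\S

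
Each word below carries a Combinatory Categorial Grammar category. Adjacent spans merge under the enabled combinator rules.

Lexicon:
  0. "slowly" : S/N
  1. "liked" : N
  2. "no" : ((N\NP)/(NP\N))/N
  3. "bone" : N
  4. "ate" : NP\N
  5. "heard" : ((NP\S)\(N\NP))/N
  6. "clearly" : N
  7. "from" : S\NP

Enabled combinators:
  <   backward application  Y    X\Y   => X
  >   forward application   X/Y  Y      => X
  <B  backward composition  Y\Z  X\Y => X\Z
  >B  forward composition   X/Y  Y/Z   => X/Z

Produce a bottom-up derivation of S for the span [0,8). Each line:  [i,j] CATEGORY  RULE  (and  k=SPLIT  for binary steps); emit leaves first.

[0,8] S   <
  [0,7] NP   <
    [0,2] S   >
      [0,1] "slowly" : S/N
      [1,2] "liked" : N
    [2,7] NP\S   <
      [2,5] N\NP   >
        [2,4] (N\NP)/(NP\N)   >
          [2,3] "no" : ((N\NP)/(NP\N))/N
          [3,4] "bone" : N
        [4,5] "ate" : NP\N
      [5,7] (NP\S)\(N\NP)   >
        [5,6] "heard" : ((NP\S)\(N\NP))/N
        [6,7] "clearly" : N
  [7,8] "from" : S\NP

[0,1] S/N  lex  "slowly"
[1,2] N  lex  "liked"
[0,2] S  >  k=1
[2,3] ((N\NP)/(NP\N))/N  lex  "no"
[3,4] N  lex  "bone"
[2,4] (N\NP)/(NP\N)  >  k=3
[4,5] NP\N  lex  "ate"
[2,5] N\NP  >  k=4
[5,6] ((NP\S)\(N\NP))/N  lex  "heard"
[6,7] N  lex  "clearly"
[5,7] (NP\S)\(N\NP)  >  k=6
[2,7] NP\S  <  k=5
[0,7] NP  <  k=2
[7,8] S\NP  lex  "from"
[0,8] S  <  k=7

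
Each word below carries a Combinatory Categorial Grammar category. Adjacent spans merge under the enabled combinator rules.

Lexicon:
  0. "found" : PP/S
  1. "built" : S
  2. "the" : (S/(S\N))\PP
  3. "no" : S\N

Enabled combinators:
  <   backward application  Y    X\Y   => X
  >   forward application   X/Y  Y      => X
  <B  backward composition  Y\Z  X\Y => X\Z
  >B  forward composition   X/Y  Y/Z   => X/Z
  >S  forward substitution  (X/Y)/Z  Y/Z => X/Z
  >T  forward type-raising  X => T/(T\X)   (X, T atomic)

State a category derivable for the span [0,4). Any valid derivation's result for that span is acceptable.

[0,4] S   >
  [0,3] S/(S\N)   <
    [0,2] PP   >
      [0,1] "found" : PP/S
      [1,2] "built" : S
    [2,3] "the" : (S/(S\N))\PP
  [3,4] "no" : S\N

S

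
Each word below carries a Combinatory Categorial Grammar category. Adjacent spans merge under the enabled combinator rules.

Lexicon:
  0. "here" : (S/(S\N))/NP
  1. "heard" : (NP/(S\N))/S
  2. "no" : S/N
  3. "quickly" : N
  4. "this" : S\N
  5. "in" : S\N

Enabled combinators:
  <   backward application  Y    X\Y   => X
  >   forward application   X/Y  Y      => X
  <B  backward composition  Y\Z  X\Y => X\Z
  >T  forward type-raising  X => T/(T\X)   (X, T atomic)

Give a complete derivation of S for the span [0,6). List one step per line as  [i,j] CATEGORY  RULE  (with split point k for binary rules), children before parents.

[0,1] (S/(S\N))/NP  lex  "here"
[1,2] (NP/(S\N))/S  lex  "heard"
[2,3] S/N  lex  "no"
[3,4] N  lex  "quickly"
[2,4] S  >  k=3
[1,4] NP/(S\N)  >  k=2
[4,5] S\N  lex  "this"
[1,5] NP  >  k=4
[0,5] S/(S\N)  >  k=1
[5,6] S\N  lex  "in"
[0,6] S  >  k=5

[0,6] S   >
  [0,5] S/(S\N)   >
    [0,1] "here" : (S/(S\N))/NP
    [1,5] NP   >
      [1,4] NP/(S\N)   >
        [1,2] "heard" : (NP/(S\N))/S
        [2,4] S   >
          [2,3] "no" : S/N
          [3,4] "quickly" : N
      [4,5] "this" : S\N
  [5,6] "in" : S\N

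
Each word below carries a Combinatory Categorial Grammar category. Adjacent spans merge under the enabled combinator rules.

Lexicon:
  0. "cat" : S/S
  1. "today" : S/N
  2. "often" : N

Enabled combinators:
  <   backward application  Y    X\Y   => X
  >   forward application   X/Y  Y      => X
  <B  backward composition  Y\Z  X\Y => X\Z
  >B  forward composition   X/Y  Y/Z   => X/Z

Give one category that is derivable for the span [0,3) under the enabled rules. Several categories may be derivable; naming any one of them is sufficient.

S

[0,3] S   >
  [0,2] S/N   >B
    [0,1] "cat" : S/S
    [1,2] "today" : S/N
  [2,3] "often" : N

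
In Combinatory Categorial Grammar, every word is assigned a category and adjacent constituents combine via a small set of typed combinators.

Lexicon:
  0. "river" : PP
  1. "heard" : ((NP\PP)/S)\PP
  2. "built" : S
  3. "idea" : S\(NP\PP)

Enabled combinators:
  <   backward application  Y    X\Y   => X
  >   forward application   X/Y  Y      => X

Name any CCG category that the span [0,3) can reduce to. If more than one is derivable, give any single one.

NP\PP

[0,4] S   <
  [0,3] NP\PP   >
    [0,2] (NP\PP)/S   <
      [0,1] "river" : PP
      [1,2] "heard" : ((NP\PP)/S)\PP
    [2,3] "built" : S
  [3,4] "idea" : S\(NP\PP)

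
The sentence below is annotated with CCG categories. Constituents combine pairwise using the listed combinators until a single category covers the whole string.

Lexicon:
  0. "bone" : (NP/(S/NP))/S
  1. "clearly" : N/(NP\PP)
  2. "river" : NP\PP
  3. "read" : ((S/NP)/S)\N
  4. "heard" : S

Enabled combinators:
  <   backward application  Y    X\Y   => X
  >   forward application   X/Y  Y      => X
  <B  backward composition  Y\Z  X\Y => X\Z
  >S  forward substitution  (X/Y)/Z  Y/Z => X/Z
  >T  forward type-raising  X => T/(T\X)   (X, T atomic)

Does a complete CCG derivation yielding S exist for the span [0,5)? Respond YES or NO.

NO

(NP/(S/NP))/S N/(NP\PP) NP\PP ((S/NP)/S)\N S
CKY chart[0,5] = {N/(N\NP), NP, NP/(NP\NP), PP/(PP\NP), S/(S\NP)}; S ∉ chart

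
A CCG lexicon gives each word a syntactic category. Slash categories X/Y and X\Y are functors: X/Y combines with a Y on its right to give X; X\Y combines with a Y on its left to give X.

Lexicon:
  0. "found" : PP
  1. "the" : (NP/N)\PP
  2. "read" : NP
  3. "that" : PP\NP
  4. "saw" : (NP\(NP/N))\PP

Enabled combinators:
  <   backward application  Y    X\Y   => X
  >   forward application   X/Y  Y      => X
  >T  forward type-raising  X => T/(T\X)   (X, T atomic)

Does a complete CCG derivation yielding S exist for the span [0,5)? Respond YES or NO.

PP (NP/N)\PP NP PP\NP (NP\(NP/N))\PP
CKY chart[0,5] = {N/(N\NP), NP, NP/(NP\NP), PP/(PP\NP), S/(S\NP)}; S ∉ chart

NO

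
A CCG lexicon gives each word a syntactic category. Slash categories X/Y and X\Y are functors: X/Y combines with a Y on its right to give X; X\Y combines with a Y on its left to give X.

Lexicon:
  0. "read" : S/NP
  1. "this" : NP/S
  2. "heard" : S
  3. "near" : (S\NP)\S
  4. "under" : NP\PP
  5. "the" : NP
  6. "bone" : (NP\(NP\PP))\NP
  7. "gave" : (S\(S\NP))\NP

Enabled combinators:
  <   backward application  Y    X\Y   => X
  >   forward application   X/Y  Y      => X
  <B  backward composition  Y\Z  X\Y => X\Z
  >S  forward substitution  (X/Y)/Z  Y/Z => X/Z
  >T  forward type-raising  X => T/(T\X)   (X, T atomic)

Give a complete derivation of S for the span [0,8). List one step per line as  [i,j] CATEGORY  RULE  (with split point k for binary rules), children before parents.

[0,8] S   <
  [0,4] S\NP   <
    [0,3] S   >
      [0,1] "read" : S/NP
      [1,3] NP   >
        [1,2] "this" : NP/S
        [2,3] "heard" : S
    [3,4] "near" : (S\NP)\S
  [4,8] S\(S\NP)   <
    [4,7] NP   <
      [4,5] "under" : NP\PP
      [5,7] NP\(NP\PP)   <
        [5,6] "the" : NP
        [6,7] "bone" : (NP\(NP\PP))\NP
    [7,8] "gave" : (S\(S\NP))\NP

[0,1] S/NP  lex  "read"
[1,2] NP/S  lex  "this"
[2,3] S  lex  "heard"
[1,3] NP  >  k=2
[0,3] S  >  k=1
[3,4] (S\NP)\S  lex  "near"
[0,4] S\NP  <  k=3
[4,5] NP\PP  lex  "under"
[5,6] NP  lex  "the"
[6,7] (NP\(NP\PP))\NP  lex  "bone"
[5,7] NP\(NP\PP)  <  k=6
[4,7] NP  <  k=5
[7,8] (S\(S\NP))\NP  lex  "gave"
[4,8] S\(S\NP)  <  k=7
[0,8] S  <  k=4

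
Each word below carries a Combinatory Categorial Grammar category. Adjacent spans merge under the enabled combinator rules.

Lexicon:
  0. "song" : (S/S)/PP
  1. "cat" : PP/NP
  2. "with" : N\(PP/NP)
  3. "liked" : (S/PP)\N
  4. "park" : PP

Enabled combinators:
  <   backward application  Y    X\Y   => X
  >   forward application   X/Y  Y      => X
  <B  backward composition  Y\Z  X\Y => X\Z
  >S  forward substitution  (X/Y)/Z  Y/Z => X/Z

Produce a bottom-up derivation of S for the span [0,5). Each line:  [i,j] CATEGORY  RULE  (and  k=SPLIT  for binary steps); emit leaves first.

[0,1] (S/S)/PP  lex  "song"
[1,2] PP/NP  lex  "cat"
[2,3] N\(PP/NP)  lex  "with"
[1,3] N  <  k=2
[3,4] (S/PP)\N  lex  "liked"
[1,4] S/PP  <  k=3
[0,4] S/PP  >S  k=1
[4,5] PP  lex  "park"
[0,5] S  >  k=4

[0,5] S   >
  [0,4] S/PP   >S
    [0,1] "song" : (S/S)/PP
    [1,4] S/PP   <
      [1,3] N   <
        [1,2] "cat" : PP/NP
        [2,3] "with" : N\(PP/NP)
      [3,4] "liked" : (S/PP)\N
  [4,5] "park" : PP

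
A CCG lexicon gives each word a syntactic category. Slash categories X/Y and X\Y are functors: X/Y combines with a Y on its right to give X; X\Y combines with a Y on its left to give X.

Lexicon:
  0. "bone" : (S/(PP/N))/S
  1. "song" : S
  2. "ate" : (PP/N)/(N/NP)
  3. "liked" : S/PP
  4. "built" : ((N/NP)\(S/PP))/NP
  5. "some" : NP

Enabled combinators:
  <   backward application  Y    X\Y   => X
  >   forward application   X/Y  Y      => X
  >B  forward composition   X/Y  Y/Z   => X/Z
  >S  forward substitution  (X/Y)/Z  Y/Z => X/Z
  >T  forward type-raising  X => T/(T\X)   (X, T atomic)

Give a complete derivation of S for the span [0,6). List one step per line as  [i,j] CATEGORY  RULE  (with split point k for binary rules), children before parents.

[0,6] S   >
  [0,2] S/(PP/N)   >
    [0,1] "bone" : (S/(PP/N))/S
    [1,2] "song" : S
  [2,6] PP/N   >
    [2,3] "ate" : (PP/N)/(N/NP)
    [3,6] N/NP   <
      [3,4] "liked" : S/PP
      [4,6] (N/NP)\(S/PP)   >
        [4,5] "built" : ((N/NP)\(S/PP))/NP
        [5,6] "some" : NP

[0,1] (S/(PP/N))/S  lex  "bone"
[1,2] S  lex  "song"
[0,2] S/(PP/N)  >  k=1
[2,3] (PP/N)/(N/NP)  lex  "ate"
[3,4] S/PP  lex  "liked"
[4,5] ((N/NP)\(S/PP))/NP  lex  "built"
[5,6] NP  lex  "some"
[4,6] (N/NP)\(S/PP)  >  k=5
[3,6] N/NP  <  k=4
[2,6] PP/N  >  k=3
[0,6] S  >  k=2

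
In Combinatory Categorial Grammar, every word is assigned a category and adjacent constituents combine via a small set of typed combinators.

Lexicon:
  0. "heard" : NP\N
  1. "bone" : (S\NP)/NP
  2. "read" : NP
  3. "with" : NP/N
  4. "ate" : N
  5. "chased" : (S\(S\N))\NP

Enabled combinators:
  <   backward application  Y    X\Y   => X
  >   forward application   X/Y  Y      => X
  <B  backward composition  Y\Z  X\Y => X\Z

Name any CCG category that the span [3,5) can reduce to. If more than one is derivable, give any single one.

NP

[0,6] S   <
  [0,3] S\N   <B
    [0,1] "heard" : NP\N
    [1,3] S\NP   >
      [1,2] "bone" : (S\NP)/NP
      [2,3] "read" : NP
  [3,6] S\(S\N)   <
    [3,5] NP   >
      [3,4] "with" : NP/N
      [4,5] "ate" : N
    [5,6] "chased" : (S\(S\N))\NP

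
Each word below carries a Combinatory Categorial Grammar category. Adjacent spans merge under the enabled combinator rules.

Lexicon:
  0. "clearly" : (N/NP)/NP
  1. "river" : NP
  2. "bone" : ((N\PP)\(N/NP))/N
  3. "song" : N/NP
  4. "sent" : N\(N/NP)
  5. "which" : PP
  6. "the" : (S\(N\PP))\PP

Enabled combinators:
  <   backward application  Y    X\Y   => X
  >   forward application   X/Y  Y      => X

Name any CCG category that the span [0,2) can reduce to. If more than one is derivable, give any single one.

N/NP

[0,7] S   <
  [0,5] N\PP   <
    [0,2] N/NP   >
      [0,1] "clearly" : (N/NP)/NP
      [1,2] "river" : NP
    [2,5] (N\PP)\(N/NP)   >
      [2,3] "bone" : ((N\PP)\(N/NP))/N
      [3,5] N   <
        [3,4] "song" : N/NP
        [4,5] "sent" : N\(N/NP)
  [5,7] S\(N\PP)   <
    [5,6] "which" : PP
    [6,7] "the" : (S\(N\PP))\PP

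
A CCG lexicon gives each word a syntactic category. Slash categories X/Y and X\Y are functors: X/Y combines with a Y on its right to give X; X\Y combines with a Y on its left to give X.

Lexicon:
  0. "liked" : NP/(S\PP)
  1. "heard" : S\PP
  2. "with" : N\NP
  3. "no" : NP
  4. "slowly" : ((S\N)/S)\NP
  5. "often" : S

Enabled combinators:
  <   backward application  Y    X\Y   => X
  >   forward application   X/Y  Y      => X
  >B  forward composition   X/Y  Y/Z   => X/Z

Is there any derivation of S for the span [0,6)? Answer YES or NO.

[0,6] S   <
  [0,3] N   <
    [0,2] NP   >
      [0,1] "liked" : NP/(S\PP)
      [1,2] "heard" : S\PP
    [2,3] "with" : N\NP
  [3,6] S\N   >
    [3,5] (S\N)/S   <
      [3,4] "no" : NP
      [4,5] "slowly" : ((S\N)/S)\NP
    [5,6] "often" : S

YES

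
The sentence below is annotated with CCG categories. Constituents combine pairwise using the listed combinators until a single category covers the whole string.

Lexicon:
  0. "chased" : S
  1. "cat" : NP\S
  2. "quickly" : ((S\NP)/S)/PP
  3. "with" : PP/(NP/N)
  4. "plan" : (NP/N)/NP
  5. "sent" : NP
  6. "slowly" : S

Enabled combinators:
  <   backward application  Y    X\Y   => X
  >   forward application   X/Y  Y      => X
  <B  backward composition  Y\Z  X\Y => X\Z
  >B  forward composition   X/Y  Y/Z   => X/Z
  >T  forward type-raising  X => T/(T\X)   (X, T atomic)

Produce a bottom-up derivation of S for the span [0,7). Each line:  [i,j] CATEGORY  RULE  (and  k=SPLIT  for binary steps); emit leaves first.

[0,7] S   <
  [0,2] NP   >
    [0,1] NP/(NP\S)   >T
      [0,1] "chased" : S
    [1,2] "cat" : NP\S
  [2,7] S\NP   >
    [2,6] (S\NP)/S   >
      [2,3] "quickly" : ((S\NP)/S)/PP
      [3,6] PP   >
        [3,4] "with" : PP/(NP/N)
        [4,6] NP/N   >
          [4,5] "plan" : (NP/N)/NP
          [5,6] "sent" : NP
    [6,7] "slowly" : S

[0,1] S  lex  "chased"
[0,1] NP/(NP\S)  >T
[1,2] NP\S  lex  "cat"
[0,2] NP  >  k=1
[2,3] ((S\NP)/S)/PP  lex  "quickly"
[3,4] PP/(NP/N)  lex  "with"
[4,5] (NP/N)/NP  lex  "plan"
[5,6] NP  lex  "sent"
[4,6] NP/N  >  k=5
[3,6] PP  >  k=4
[2,6] (S\NP)/S  >  k=3
[6,7] S  lex  "slowly"
[2,7] S\NP  >  k=6
[0,7] S  <  k=2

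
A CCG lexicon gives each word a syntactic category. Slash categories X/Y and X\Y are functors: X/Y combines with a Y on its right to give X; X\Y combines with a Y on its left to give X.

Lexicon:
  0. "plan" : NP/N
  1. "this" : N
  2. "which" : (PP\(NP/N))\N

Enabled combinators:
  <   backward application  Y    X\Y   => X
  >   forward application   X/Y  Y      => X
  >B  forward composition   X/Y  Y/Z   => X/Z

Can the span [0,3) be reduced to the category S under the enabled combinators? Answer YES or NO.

NO

NP/N N (PP\(NP/N))\N
CKY chart[0,3] = {PP}; S ∉ chart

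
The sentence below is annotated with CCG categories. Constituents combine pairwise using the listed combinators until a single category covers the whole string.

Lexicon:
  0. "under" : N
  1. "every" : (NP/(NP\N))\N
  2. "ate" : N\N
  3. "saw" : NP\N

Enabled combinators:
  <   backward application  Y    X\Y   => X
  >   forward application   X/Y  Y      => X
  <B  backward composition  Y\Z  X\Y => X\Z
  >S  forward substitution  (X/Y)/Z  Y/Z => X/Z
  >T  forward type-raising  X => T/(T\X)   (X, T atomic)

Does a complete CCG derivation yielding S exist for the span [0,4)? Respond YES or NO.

NO

N (NP/(NP\N))\N N\N NP\N
CKY chart[0,4] = {N/(N\NP), NP, NP/(NP\NP), PP/(PP\NP), S/(S\NP)}; S ∉ chart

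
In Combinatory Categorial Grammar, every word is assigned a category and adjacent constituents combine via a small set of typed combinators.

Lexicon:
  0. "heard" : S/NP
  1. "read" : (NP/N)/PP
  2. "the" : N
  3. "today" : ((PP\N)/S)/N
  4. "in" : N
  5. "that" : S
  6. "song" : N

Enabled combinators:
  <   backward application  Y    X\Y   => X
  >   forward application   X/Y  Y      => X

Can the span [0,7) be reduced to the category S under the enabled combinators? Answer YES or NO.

[0,7] S   >
  [0,1] "heard" : S/NP
  [1,7] NP   >
    [1,6] NP/N   >
      [1,2] "read" : (NP/N)/PP
      [2,6] PP   <
        [2,3] "the" : N
        [3,6] PP\N   >
          [3,5] (PP\N)/S   >
            [3,4] "today" : ((PP\N)/S)/N
            [4,5] "in" : N
          [5,6] "that" : S
    [6,7] "song" : N

YES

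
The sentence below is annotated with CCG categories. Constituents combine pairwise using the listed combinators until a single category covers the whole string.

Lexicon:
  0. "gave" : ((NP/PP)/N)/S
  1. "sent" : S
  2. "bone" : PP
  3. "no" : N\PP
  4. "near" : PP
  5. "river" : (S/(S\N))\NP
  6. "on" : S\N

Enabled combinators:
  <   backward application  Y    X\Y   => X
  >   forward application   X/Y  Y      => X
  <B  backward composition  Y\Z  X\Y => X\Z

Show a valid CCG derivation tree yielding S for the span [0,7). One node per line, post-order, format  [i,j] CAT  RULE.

[0,1] ((NP/PP)/N)/S  lex  "gave"
[1,2] S  lex  "sent"
[0,2] (NP/PP)/N  >  k=1
[2,3] PP  lex  "bone"
[3,4] N\PP  lex  "no"
[2,4] N  <  k=3
[0,4] NP/PP  >  k=2
[4,5] PP  lex  "near"
[0,5] NP  >  k=4
[5,6] (S/(S\N))\NP  lex  "river"
[0,6] S/(S\N)  <  k=5
[6,7] S\N  lex  "on"
[0,7] S  >  k=6

[0,7] S   >
  [0,6] S/(S\N)   <
    [0,5] NP   >
      [0,4] NP/PP   >
        [0,2] (NP/PP)/N   >
          [0,1] "gave" : ((NP/PP)/N)/S
          [1,2] "sent" : S
        [2,4] N   <
          [2,3] "bone" : PP
          [3,4] "no" : N\PP
      [4,5] "near" : PP
    [5,6] "river" : (S/(S\N))\NP
  [6,7] "on" : S\N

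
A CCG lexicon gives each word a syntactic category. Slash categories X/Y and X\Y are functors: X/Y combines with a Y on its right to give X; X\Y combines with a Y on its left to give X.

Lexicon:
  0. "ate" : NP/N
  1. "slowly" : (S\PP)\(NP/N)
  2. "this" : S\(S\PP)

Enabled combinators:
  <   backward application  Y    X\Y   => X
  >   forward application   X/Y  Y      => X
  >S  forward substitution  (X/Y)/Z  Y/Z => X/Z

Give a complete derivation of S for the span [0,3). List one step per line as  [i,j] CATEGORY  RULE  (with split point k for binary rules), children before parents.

[0,1] NP/N  lex  "ate"
[1,2] (S\PP)\(NP/N)  lex  "slowly"
[0,2] S\PP  <  k=1
[2,3] S\(S\PP)  lex  "this"
[0,3] S  <  k=2

[0,3] S   <
  [0,2] S\PP   <
    [0,1] "ate" : NP/N
    [1,2] "slowly" : (S\PP)\(NP/N)
  [2,3] "this" : S\(S\PP)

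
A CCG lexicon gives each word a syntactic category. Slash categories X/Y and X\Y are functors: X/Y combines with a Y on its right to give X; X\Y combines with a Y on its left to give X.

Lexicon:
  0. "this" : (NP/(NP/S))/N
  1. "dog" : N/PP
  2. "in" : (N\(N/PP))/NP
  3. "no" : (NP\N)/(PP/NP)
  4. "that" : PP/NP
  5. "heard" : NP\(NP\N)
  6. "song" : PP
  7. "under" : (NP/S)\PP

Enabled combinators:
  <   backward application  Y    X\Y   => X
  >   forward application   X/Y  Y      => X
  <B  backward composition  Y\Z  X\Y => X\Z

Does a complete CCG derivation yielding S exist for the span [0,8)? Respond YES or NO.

NO

(NP/(NP/S))/N N/PP (N\(N/PP))/NP (NP\N)/(PP/NP) PP/NP NP\(NP\N) PP (NP/S)\PP
CKY chart[0,8] = {NP}; S ∉ chart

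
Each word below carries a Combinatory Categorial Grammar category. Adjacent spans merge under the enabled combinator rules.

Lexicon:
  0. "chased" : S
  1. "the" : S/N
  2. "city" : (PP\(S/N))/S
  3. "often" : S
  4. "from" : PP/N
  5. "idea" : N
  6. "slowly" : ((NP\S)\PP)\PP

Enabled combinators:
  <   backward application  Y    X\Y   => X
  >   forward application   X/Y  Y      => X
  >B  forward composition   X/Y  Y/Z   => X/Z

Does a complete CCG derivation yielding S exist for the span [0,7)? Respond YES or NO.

S S/N (PP\(S/N))/S S PP/N N ((NP\S)\PP)\PP
CKY chart[0,7] = {NP}; S ∉ chart

NO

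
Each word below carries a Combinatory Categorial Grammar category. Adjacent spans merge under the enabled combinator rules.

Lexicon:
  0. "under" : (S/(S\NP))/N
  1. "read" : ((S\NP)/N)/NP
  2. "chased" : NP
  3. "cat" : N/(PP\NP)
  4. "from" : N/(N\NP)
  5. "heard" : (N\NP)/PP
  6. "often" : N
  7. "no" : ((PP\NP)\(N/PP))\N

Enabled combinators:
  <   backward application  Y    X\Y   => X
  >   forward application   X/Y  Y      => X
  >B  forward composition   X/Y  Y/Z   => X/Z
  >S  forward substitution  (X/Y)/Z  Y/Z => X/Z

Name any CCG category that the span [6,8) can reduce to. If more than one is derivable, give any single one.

(PP\NP)\(N/PP)

[0,8] S   >
  [0,3] S/N   >S
    [0,1] "under" : (S/(S\NP))/N
    [1,3] (S\NP)/N   >
      [1,2] "read" : ((S\NP)/N)/NP
      [2,3] "chased" : NP
  [3,8] N   >
    [3,4] "cat" : N/(PP\NP)
    [4,8] PP\NP   <
      [4,6] N/PP   >B
        [4,5] "from" : N/(N\NP)
        [5,6] "heard" : (N\NP)/PP
      [6,8] (PP\NP)\(N/PP)   <
        [6,7] "often" : N
        [7,8] "no" : ((PP\NP)\(N/PP))\N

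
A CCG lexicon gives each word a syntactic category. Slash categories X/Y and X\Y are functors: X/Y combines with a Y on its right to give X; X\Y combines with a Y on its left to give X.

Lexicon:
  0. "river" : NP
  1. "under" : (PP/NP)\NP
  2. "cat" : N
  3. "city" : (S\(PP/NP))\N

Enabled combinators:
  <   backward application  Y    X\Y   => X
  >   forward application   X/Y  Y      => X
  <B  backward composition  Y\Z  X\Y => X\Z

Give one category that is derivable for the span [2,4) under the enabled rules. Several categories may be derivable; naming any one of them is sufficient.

S\(PP/NP)

[0,4] S   <
  [0,2] PP/NP   <
    [0,1] "river" : NP
    [1,2] "under" : (PP/NP)\NP
  [2,4] S\(PP/NP)   <
    [2,3] "cat" : N
    [3,4] "city" : (S\(PP/NP))\N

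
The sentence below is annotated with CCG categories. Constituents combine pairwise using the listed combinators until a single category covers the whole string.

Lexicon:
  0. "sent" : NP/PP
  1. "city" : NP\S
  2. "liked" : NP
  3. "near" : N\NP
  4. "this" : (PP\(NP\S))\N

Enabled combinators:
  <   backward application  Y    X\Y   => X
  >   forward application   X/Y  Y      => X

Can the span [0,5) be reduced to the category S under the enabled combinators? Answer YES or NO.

NP/PP NP\S NP N\NP (PP\(NP\S))\N
CKY chart[0,5] = {NP}; S ∉ chart

NO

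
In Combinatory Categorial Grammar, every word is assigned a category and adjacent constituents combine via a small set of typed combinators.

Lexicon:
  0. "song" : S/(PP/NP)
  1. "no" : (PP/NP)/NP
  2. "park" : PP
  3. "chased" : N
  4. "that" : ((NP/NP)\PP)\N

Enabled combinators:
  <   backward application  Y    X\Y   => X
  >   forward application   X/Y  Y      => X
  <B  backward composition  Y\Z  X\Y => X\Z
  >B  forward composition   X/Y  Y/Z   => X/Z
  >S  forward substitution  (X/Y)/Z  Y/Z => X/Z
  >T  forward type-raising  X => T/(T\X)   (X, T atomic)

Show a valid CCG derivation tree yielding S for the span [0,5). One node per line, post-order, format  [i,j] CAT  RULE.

[0,1] S/(PP/NP)  lex  "song"
[1,2] (PP/NP)/NP  lex  "no"
[2,3] PP  lex  "park"
[3,4] N  lex  "chased"
[4,5] ((NP/NP)\PP)\N  lex  "that"
[3,5] (NP/NP)\PP  <  k=4
[2,5] NP/NP  <  k=3
[1,5] PP/NP  >S  k=2
[0,5] S  >  k=1

[0,5] S   >
  [0,1] "song" : S/(PP/NP)
  [1,5] PP/NP   >S
    [1,2] "no" : (PP/NP)/NP
    [2,5] NP/NP   <
      [2,3] "park" : PP
      [3,5] (NP/NP)\PP   <
        [3,4] "chased" : N
        [4,5] "that" : ((NP/NP)\PP)\N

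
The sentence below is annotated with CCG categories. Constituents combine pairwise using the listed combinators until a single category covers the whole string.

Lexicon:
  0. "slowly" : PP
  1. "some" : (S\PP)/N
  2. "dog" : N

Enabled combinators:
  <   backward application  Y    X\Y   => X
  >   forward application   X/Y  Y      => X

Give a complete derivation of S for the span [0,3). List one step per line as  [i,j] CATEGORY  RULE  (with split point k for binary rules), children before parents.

[0,3] S   <
  [0,1] "slowly" : PP
  [1,3] S\PP   >
    [1,2] "some" : (S\PP)/N
    [2,3] "dog" : N

[0,1] PP  lex  "slowly"
[1,2] (S\PP)/N  lex  "some"
[2,3] N  lex  "dog"
[1,3] S\PP  >  k=2
[0,3] S  <  k=1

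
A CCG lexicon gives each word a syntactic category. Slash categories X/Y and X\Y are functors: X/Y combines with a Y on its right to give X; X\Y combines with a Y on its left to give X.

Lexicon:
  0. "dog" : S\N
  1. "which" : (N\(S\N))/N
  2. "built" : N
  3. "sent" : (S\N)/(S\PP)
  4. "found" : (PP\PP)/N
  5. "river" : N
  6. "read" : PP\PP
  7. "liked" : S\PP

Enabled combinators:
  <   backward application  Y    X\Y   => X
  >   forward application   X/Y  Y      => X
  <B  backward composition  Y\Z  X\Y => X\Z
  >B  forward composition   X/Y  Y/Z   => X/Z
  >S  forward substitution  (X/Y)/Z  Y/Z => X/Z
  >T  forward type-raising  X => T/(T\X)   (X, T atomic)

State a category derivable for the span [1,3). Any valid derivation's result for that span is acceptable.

N\(S\N)

[0,8] S   <
  [0,3] N   <
    [0,1] "dog" : S\N
    [1,3] N\(S\N)   >
      [1,2] "which" : (N\(S\N))/N
      [2,3] "built" : N
  [3,8] S\N   >
    [3,4] "sent" : (S\N)/(S\PP)
    [4,8] S\PP   <B
      [4,7] PP\PP   <B
        [4,6] PP\PP   >
          [4,5] "found" : (PP\PP)/N
          [5,6] "river" : N
        [6,7] "read" : PP\PP
      [7,8] "liked" : S\PP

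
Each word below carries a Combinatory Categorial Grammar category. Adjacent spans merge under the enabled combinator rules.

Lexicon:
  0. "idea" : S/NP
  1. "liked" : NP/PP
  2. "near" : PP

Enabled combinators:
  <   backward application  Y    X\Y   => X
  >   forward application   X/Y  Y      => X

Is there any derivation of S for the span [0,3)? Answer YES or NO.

[0,3] S   >
  [0,1] "idea" : S/NP
  [1,3] NP   >
    [1,2] "liked" : NP/PP
    [2,3] "near" : PP

YES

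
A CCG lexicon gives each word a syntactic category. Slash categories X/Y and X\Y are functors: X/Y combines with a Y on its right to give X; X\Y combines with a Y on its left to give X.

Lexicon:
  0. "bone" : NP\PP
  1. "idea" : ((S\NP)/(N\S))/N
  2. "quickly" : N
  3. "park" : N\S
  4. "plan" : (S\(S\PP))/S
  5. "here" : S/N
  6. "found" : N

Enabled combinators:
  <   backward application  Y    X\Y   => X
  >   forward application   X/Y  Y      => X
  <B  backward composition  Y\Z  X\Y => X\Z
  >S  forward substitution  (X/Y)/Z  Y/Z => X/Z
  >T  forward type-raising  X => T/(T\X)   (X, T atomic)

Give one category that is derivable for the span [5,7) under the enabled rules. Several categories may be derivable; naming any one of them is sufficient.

S

[0,7] S   <
  [0,4] S\PP   <B
    [0,1] "bone" : NP\PP
    [1,4] S\NP   >
      [1,3] (S\NP)/(N\S)   >
        [1,2] "idea" : ((S\NP)/(N\S))/N
        [2,3] "quickly" : N
      [3,4] "park" : N\S
  [4,7] S\(S\PP)   >
    [4,5] "plan" : (S\(S\PP))/S
    [5,7] S   >
      [5,6] "here" : S/N
      [6,7] "found" : N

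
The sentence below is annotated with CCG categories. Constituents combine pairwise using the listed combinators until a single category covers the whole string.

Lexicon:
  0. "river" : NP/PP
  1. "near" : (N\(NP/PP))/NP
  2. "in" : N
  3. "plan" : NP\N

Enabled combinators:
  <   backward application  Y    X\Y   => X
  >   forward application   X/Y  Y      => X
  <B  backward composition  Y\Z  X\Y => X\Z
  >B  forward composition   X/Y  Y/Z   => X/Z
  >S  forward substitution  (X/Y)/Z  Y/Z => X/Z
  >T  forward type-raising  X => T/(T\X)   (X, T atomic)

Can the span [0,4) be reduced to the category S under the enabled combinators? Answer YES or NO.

NO

NP/PP (N\(NP/PP))/NP N NP\N
CKY chart[0,4] = {N, N/(N\N), NP/(NP\N), PP/(PP\N), S/(S\N)}; S ∉ chart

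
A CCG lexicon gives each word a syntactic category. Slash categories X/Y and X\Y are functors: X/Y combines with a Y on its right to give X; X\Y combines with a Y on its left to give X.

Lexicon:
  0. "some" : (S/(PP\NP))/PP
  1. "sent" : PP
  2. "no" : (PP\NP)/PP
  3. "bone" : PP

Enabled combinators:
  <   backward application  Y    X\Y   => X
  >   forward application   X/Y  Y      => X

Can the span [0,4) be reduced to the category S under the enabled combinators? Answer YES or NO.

[0,4] S   >
  [0,2] S/(PP\NP)   >
    [0,1] "some" : (S/(PP\NP))/PP
    [1,2] "sent" : PP
  [2,4] PP\NP   >
    [2,3] "no" : (PP\NP)/PP
    [3,4] "bone" : PP

YES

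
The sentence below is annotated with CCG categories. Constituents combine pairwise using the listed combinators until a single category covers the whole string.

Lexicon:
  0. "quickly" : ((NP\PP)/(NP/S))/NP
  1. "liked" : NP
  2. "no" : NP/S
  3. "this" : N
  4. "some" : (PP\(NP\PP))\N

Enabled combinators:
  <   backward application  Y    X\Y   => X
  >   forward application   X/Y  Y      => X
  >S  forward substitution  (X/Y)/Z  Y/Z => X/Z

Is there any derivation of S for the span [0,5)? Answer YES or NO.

((NP\PP)/(NP/S))/NP NP NP/S N (PP\(NP\PP))\N
CKY chart[0,5] = {PP}; S ∉ chart

NO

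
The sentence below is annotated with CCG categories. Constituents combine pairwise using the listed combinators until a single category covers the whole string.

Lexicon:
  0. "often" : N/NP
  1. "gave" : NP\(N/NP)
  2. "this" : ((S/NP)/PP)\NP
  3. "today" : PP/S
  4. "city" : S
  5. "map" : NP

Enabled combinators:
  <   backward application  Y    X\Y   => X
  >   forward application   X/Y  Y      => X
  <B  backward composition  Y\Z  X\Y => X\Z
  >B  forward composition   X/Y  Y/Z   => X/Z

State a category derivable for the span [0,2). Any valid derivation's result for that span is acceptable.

[0,6] S   >
  [0,5] S/NP   >
    [0,3] (S/NP)/PP   <
      [0,2] NP   <
        [0,1] "often" : N/NP
        [1,2] "gave" : NP\(N/NP)
      [2,3] "this" : ((S/NP)/PP)\NP
    [3,5] PP   >
      [3,4] "today" : PP/S
      [4,5] "city" : S
  [5,6] "map" : NP

NP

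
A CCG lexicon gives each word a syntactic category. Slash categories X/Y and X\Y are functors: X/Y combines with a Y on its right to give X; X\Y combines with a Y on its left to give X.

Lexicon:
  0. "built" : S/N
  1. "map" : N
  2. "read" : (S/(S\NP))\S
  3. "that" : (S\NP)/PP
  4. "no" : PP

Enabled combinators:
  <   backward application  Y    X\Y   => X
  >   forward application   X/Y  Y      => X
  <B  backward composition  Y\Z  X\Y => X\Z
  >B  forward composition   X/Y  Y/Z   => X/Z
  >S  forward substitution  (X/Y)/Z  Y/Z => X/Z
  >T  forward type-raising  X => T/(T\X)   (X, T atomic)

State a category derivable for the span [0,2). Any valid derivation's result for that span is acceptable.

S

[0,5] S   >
  [0,3] S/(S\NP)   <
    [0,2] S   >
      [0,1] "built" : S/N
      [1,2] "map" : N
    [2,3] "read" : (S/(S\NP))\S
  [3,5] S\NP   >
    [3,4] "that" : (S\NP)/PP
    [4,5] "no" : PP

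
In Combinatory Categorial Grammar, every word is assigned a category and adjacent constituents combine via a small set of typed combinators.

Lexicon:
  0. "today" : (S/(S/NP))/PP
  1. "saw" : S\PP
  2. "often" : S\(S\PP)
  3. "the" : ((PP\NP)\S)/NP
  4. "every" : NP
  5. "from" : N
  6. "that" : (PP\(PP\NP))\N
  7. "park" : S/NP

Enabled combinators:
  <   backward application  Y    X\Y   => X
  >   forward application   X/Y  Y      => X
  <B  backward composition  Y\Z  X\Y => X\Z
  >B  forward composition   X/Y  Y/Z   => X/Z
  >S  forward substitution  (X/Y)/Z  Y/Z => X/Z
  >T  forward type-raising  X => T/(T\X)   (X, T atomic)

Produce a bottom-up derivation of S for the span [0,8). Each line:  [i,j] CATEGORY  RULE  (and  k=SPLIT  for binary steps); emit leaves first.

[0,1] (S/(S/NP))/PP  lex  "today"
[1,2] S\PP  lex  "saw"
[2,3] S\(S\PP)  lex  "often"
[1,3] S  <  k=2
[3,4] ((PP\NP)\S)/NP  lex  "the"
[4,5] NP  lex  "every"
[3,5] (PP\NP)\S  >  k=4
[1,5] PP\NP  <  k=3
[5,6] N  lex  "from"
[6,7] (PP\(PP\NP))\N  lex  "that"
[5,7] PP\(PP\NP)  <  k=6
[1,7] PP  <  k=5
[0,7] S/(S/NP)  >  k=1
[7,8] S/NP  lex  "park"
[0,8] S  >  k=7

[0,8] S   >
  [0,7] S/(S/NP)   >
    [0,1] "today" : (S/(S/NP))/PP
    [1,7] PP   <
      [1,5] PP\NP   <
        [1,3] S   <
          [1,2] "saw" : S\PP
          [2,3] "often" : S\(S\PP)
        [3,5] (PP\NP)\S   >
          [3,4] "the" : ((PP\NP)\S)/NP
          [4,5] "every" : NP
      [5,7] PP\(PP\NP)   <
        [5,6] "from" : N
        [6,7] "that" : (PP\(PP\NP))\N
  [7,8] "park" : S/NP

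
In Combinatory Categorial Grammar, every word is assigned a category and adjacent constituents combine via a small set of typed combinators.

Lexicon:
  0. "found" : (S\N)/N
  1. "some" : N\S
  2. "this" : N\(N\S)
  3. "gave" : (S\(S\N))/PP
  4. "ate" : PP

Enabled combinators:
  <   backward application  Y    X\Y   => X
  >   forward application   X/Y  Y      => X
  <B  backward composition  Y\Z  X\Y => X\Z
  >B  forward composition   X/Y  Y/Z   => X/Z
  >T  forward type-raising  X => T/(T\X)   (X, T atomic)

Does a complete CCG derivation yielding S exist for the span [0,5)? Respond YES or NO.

[0,5] S   <
  [0,3] S\N   >
    [0,1] "found" : (S\N)/N
    [1,3] N   <
      [1,2] "some" : N\S
      [2,3] "this" : N\(N\S)
  [3,5] S\(S\N)   >
    [3,4] "gave" : (S\(S\N))/PP
    [4,5] "ate" : PP

YES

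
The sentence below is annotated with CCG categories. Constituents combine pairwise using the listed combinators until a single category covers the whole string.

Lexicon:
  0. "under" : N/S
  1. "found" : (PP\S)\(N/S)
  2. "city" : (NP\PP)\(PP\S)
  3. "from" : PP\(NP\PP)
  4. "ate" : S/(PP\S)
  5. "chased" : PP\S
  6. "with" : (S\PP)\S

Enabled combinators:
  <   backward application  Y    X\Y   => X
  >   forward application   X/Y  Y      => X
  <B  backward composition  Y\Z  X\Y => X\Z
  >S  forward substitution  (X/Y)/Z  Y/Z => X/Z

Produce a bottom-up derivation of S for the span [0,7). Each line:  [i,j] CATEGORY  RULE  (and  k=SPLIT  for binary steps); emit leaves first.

[0,1] N/S  lex  "under"
[1,2] (PP\S)\(N/S)  lex  "found"
[0,2] PP\S  <  k=1
[2,3] (NP\PP)\(PP\S)  lex  "city"
[0,3] NP\PP  <  k=2
[3,4] PP\(NP\PP)  lex  "from"
[0,4] PP  <  k=3
[4,5] S/(PP\S)  lex  "ate"
[5,6] PP\S  lex  "chased"
[4,6] S  >  k=5
[6,7] (S\PP)\S  lex  "with"
[4,7] S\PP  <  k=6
[0,7] S  <  k=4

[0,7] S   <
  [0,4] PP   <
    [0,3] NP\PP   <
      [0,2] PP\S   <
        [0,1] "under" : N/S
        [1,2] "found" : (PP\S)\(N/S)
      [2,3] "city" : (NP\PP)\(PP\S)
    [3,4] "from" : PP\(NP\PP)
  [4,7] S\PP   <
    [4,6] S   >
      [4,5] "ate" : S/(PP\S)
      [5,6] "chased" : PP\S
    [6,7] "with" : (S\PP)\S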